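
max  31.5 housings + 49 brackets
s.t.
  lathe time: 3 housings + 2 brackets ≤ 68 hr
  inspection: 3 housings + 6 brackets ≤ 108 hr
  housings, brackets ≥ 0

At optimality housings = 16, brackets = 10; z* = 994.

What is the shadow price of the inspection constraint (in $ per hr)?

7

Check each constraint at x*: lathe time 68/68 (tight); inspection 108/108 (tight).
Dual feasibility on the basic columns requires 3·y_lathe time + 3·y_inspection = 31.5, 2·y_lathe time + 6·y_inspection = 49.
This yields shadow prices y_lathe time = 3.5, y_inspection = 7.
Shadow price of inspection = 7.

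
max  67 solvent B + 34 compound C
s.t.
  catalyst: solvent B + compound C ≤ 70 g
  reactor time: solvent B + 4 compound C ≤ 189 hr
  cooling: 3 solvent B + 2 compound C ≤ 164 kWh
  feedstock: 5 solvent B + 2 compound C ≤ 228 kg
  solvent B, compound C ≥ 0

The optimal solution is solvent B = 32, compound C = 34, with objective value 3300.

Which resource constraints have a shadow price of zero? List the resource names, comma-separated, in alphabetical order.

catalyst: 66/70 (slack 4)
reactor time: 168/189 (slack 21)
cooling: 164/164 (binding)
feedstock: 228/228 (binding)
By complementary slackness, a constraint with positive slack has shadow price 0 → catalyst, reactor time.

catalyst, reactor time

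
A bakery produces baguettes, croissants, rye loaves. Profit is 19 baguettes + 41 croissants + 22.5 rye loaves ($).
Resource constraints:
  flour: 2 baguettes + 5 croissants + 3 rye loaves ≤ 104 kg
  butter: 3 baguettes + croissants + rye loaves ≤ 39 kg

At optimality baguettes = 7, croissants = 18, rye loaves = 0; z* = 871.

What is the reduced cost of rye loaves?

Both flour and butter are binding at x*.
The binding rows give the dual system: 2·y_flour + 3·y_butter = 19 and 5·y_flour + 1·y_butter = 41.
→ y_flour = 8 and y_butter = 1.
Reduced cost of rye loaves: c₃ − yᵀa₃ = 22.5 − (8·3 + 1·1) = 22.5 − 25 = -2.5.

-2.5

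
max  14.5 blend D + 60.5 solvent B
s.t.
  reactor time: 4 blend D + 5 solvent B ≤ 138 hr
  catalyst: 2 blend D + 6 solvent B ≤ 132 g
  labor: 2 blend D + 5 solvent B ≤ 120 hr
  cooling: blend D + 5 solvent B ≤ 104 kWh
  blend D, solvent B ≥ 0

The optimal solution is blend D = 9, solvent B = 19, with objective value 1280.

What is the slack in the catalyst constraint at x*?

catalyst used = 2·9 + 6·19 = 132; slack = 132 − 132 = 0.

0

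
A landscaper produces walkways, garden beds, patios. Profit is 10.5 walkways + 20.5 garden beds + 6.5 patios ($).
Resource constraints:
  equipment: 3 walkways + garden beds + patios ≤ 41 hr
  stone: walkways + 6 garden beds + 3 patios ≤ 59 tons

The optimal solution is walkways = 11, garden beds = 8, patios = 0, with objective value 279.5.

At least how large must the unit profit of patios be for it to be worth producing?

11.5

At the optimum: equipment uses 41 of 41 (binding); stone uses 59 of 59 (binding).
From A_Bᵀ y = c: 3·y_equipment + 1·y_stone = 10.5; 1·y_equipment + 6·y_stone = 20.5.
→ y_equipment = 2.5 and y_stone = 3.
patios enters the basis when its profit ≥ yᵀa₃ = 2.5·1 + 3·3 = 11.5.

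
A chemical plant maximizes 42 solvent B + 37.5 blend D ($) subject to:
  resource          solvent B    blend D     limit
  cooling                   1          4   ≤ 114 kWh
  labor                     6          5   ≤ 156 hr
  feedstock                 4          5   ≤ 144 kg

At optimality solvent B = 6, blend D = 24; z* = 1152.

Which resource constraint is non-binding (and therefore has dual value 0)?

cooling: 102/114 (slack 12)
labor: 156/156 (binding)
feedstock: 144/144 (binding)
By complementary slackness, a constraint with positive slack has shadow price 0 → cooling.

cooling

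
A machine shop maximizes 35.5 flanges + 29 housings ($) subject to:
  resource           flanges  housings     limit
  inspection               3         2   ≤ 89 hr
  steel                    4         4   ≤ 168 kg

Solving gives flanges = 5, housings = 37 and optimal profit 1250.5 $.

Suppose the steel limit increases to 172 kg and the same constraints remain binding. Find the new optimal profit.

At the optimum: inspection uses 89 of 89 (binding); steel uses 168 of 168 (binding).
The binding rows give the dual system: 3·y_inspection + 4·y_steel = 35.5 and 2·y_inspection + 4·y_steel = 29.
→ y_inspection = 6.5 and y_steel = 4.
Δz = y_steel·Δb = 4 × (4) = 16, so new z* = 1250.5 + 16 = 1266.5.

1266.5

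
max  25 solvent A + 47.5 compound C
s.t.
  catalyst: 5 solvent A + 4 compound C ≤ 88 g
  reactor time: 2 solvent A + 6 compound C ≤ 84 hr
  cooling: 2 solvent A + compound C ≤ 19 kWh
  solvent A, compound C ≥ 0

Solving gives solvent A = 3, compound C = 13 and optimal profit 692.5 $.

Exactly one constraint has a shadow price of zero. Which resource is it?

catalyst: 67/88 (slack 21)
reactor time: 84/84 (binding)
cooling: 19/19 (binding)
By complementary slackness, a constraint with positive slack has shadow price 0 → catalyst.

catalyst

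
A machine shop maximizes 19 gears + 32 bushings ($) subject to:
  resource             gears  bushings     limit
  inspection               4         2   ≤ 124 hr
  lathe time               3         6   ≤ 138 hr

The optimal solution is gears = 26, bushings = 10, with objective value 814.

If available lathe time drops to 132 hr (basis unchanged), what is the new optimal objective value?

Both inspection and lathe time are binding at x*.
The binding rows give the dual system: 4·y_inspection + 3·y_lathe time = 19 and 2·y_inspection + 6·y_lathe time = 32.
This yields shadow prices y_inspection = 1, y_lathe time = 5.
Δz = y_lathe time·Δb = 5 × (-6) = -30, so new z* = 814 − 30 = 784.

784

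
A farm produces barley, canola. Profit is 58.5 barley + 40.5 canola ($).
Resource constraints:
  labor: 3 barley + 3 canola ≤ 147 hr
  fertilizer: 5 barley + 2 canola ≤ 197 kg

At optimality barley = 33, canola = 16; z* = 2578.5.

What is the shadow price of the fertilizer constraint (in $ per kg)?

At the optimum: labor uses 147 of 147 (binding); fertilizer uses 197 of 197 (binding).
From A_Bᵀ y = c: 3·y_labor + 5·y_fertilizer = 58.5; 3·y_labor + 2·y_fertilizer = 40.5.
→ y_labor = 9.5 and y_fertilizer = 6.
Shadow price of fertilizer = 6.

6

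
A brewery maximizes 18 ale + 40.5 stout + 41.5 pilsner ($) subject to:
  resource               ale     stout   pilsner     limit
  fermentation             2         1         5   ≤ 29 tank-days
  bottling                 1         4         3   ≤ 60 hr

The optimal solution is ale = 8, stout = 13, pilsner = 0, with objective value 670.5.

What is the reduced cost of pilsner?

-8

Both fermentation and bottling are binding at x*.
From A_Bᵀ y = c: 2·y_fermentation + 1·y_bottling = 18; 1·y_fermentation + 4·y_bottling = 40.5.
This yields shadow prices y_fermentation = 4.5, y_bottling = 9.
Reduced cost of pilsner: c₃ − yᵀa₃ = 41.5 − (4.5·5 + 9·3) = 41.5 − 49.5 = -8.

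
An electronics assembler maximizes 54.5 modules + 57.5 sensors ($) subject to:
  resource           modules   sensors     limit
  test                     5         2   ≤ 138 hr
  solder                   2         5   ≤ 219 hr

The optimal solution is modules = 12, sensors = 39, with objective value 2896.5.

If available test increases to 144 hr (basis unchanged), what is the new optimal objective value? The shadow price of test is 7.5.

2941.5

Δb = 6, so new z* = 2896.5 + (7.5)·(6) = 2896.5 + 45 = 2941.5.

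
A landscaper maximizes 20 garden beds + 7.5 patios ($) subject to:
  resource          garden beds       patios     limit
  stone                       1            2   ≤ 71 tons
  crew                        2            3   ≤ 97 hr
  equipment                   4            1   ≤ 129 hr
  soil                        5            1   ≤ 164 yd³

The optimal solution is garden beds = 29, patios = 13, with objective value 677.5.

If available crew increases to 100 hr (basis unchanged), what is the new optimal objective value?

At the optimum: stone uses 55 of 71 (slack = 16); crew uses 97 of 97 (binding); equipment uses 129 of 129 (binding); soil uses 158 of 164 (slack = 6).
Since stone, soil are not tight, their duals are 0.
Dual feasibility on the basic columns requires 2·y_crew + 4·y_equipment = 20, 3·y_crew + 1·y_equipment = 7.5.
This yields shadow prices y_crew = 1, y_equipment = 4.5.
Δz = y_crew·Δb = 1 × (3) = 3, so new z* = 677.5 + 3 = 680.5.

680.5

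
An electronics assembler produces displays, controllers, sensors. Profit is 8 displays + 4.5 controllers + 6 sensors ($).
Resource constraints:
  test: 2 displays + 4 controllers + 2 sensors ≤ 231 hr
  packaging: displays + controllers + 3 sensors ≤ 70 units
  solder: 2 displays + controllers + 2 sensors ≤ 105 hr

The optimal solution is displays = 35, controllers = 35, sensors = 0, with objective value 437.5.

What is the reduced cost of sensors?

At the optimum: test uses 210 of 231 (slack = 21); packaging uses 70 of 70 (binding); solder uses 105 of 105 (binding).
By complementary slackness, y = 0 for the non-binding constraint.
Dual feasibility on the basic columns requires 1·y_packaging + 2·y_solder = 8, 1·y_packaging + 1·y_solder = 4.5.
Solving: y_packaging = 1, y_solder = 3.5.
Reduced cost of sensors: c₃ − yᵀa₃ = 6 − (1·3 + 3.5·2) = 6 − 10 = -4.

-4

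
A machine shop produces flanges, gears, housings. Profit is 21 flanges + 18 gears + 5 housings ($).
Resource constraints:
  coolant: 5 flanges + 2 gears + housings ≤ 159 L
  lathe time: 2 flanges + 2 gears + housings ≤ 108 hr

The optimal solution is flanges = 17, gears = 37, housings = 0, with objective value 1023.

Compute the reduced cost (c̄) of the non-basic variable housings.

-4

Both coolant and lathe time are binding at x*.
Dual feasibility on the basic columns requires 5·y_coolant + 2·y_lathe time = 21, 2·y_coolant + 2·y_lathe time = 18.
→ y_coolant = 1 and y_lathe time = 8.
Reduced cost of housings: c₃ − yᵀa₃ = 5 − (1·1 + 8·1) = 5 − 9 = -4.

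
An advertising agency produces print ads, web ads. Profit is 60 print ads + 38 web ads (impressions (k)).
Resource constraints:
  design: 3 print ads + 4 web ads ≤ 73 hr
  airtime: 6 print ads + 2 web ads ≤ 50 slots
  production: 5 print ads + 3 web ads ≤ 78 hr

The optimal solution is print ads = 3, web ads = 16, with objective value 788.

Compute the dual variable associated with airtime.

7

Check each constraint at x*: design 73/73 (tight); airtime 50/50 (tight); production 63/78 (slack 15).
Since production is not tight, its dual is 0.
Dual feasibility on the basic columns requires 3·y_design + 6·y_airtime = 60, 4·y_design + 2·y_airtime = 38.
Solving: y_design = 6, y_airtime = 7.
Shadow price of airtime = 7.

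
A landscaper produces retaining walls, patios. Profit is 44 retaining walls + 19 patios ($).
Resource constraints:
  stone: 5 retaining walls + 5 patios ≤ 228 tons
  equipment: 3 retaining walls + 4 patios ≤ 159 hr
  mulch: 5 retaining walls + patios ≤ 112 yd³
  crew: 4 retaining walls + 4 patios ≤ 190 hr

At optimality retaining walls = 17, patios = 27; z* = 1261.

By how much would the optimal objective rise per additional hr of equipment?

At the optimum: stone uses 220 of 228 (slack = 8); equipment uses 159 of 159 (binding); mulch uses 112 of 112 (binding); crew uses 176 of 190 (slack = 14).
Since stone, crew are not tight, their duals are 0.
Dual feasibility on the basic columns requires 3·y_equipment + 5·y_mulch = 44, 4·y_equipment + 1·y_mulch = 19.
This yields shadow prices y_equipment = 3, y_mulch = 7.
Shadow price of equipment = 3.

3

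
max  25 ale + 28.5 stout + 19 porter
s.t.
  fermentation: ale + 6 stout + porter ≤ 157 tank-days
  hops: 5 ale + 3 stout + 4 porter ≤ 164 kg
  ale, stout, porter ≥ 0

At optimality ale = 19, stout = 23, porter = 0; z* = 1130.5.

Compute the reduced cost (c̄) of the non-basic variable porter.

Check each constraint at x*: fermentation 157/157 (tight); hops 164/164 (tight).
Dual feasibility on the basic columns requires 1·y_fermentation + 5·y_hops = 25, 6·y_fermentation + 3·y_hops = 28.5.
→ y_fermentation = 2.5 and y_hops = 4.5.
Reduced cost of porter: c₃ − yᵀa₃ = 19 − (2.5·1 + 4.5·4) = 19 − 20.5 = -1.5.

-1.5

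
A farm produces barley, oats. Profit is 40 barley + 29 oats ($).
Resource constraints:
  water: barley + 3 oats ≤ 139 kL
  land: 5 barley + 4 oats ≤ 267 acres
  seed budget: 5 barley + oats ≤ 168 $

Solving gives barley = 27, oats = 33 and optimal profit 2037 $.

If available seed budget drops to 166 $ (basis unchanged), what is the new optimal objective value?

Binding: land and seed budget. Non-binding: water (13 unused).
Slack constraints have shadow price 0 (complementary slackness).
Dual feasibility on the basic columns requires 5·y_land + 5·y_seed budget = 40, 4·y_land + 1·y_seed budget = 29.
Solving: y_land = 7, y_seed budget = 1.
Δz = y_seed budget·Δb = 1 × (-2) = -2, so new z* = 2037 − 2 = 2035.

2035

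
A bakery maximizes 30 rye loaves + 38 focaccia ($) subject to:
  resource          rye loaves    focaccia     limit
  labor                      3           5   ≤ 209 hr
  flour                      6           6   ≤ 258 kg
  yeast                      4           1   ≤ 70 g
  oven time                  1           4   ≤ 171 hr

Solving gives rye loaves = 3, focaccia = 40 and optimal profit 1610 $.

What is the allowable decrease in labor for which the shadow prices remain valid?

12

Binding constraints: labor, flour. The basis is B = [[3,5],[6,6]] with det -12.
Per unit decrease in labor, x* moves by d = (0.5, -0.5).
The basis stays optimal until yeast becomes binding; allowable decrease = 12 hr.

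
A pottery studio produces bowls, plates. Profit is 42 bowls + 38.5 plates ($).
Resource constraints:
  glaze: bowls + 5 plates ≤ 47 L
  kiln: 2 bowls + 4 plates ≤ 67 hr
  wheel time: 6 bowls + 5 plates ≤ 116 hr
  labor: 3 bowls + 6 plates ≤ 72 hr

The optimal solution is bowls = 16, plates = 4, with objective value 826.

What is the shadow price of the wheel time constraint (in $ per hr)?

6.5

Binding: wheel time and labor. Non-binding: glaze (11 unused), kiln (19 unused).
Since glaze, kiln are not tight, their duals are 0.
From A_Bᵀ y = c: 6·y_wheel time + 3·y_labor = 42; 5·y_wheel time + 6·y_labor = 38.5.
→ y_wheel time = 6.5 and y_labor = 1.
Shadow price of wheel time = 6.5.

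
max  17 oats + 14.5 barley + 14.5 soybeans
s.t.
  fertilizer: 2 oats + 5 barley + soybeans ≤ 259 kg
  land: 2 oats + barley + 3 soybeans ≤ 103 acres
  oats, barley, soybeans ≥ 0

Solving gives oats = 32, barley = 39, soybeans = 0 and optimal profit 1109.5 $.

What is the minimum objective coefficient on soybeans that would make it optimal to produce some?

22.5

Check each constraint at x*: fertilizer 259/259 (tight); land 103/103 (tight).
The binding rows give the dual system: 2·y_fertilizer + 2·y_land = 17 and 5·y_fertilizer + 1·y_land = 14.5.
Solving: y_fertilizer = 1.5, y_land = 7.
soybeans enters the basis when its profit ≥ yᵀa₃ = 1.5·1 + 7·3 = 22.5.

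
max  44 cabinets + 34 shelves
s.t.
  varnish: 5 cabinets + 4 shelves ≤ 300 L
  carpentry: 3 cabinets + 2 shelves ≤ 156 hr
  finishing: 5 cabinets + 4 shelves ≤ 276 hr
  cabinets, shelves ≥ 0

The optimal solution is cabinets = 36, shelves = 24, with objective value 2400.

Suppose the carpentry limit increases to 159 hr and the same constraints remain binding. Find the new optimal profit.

2409

Binding: carpentry and finishing. Non-binding: varnish (24 unused).
Since varnish is not tight, its dual is 0.
The binding rows give the dual system: 3·y_carpentry + 5·y_finishing = 44 and 2·y_carpentry + 4·y_finishing = 34.
→ y_carpentry = 3 and y_finishing = 7.
Δz = y_carpentry·Δb = 3 × (3) = 9, so new z* = 2400 + 9 = 2409.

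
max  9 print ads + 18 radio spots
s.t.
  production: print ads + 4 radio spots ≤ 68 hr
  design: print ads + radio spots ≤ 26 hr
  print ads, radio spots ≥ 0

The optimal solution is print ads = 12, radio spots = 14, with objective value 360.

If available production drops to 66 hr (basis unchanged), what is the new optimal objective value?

354

At the optimum: production uses 68 of 68 (binding); design uses 26 of 26 (binding).
The binding rows give the dual system: 1·y_production + 1·y_design = 9 and 4·y_production + 1·y_design = 18.
This yields shadow prices y_production = 3, y_design = 6.
Δz = y_production·Δb = 3 × (-2) = -6, so new z* = 360 − 6 = 354.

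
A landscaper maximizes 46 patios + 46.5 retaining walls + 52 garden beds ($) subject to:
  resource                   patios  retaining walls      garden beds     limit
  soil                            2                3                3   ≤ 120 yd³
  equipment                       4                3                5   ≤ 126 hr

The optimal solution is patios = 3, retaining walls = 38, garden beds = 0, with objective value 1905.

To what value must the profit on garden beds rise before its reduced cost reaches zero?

At the optimum: soil uses 120 of 120 (binding); equipment uses 126 of 126 (binding).
Dual feasibility on the basic columns requires 2·y_soil + 4·y_equipment = 46, 3·y_soil + 3·y_equipment = 46.5.
→ y_soil = 8 and y_equipment = 7.5.
garden beds enters the basis when its profit ≥ yᵀa₃ = 8·3 + 7.5·5 = 61.5.

61.5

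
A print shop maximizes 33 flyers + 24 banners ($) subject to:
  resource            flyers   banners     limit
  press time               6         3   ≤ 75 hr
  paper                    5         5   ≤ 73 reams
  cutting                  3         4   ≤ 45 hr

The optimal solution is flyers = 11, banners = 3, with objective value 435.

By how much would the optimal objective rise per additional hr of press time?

4

Binding: press time and cutting. Non-binding: paper (3 unused).
Slack constraints have shadow price 0 (complementary slackness).
The binding rows give the dual system: 6·y_press time + 3·y_cutting = 33 and 3·y_press time + 4·y_cutting = 24.
This yields shadow prices y_press time = 4, y_cutting = 3.
Shadow price of press time = 4.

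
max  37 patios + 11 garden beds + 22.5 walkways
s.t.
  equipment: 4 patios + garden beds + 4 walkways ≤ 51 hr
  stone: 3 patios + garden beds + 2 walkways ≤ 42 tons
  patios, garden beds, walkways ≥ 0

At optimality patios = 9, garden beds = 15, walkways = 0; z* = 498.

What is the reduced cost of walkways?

-7.5

Both equipment and stone are binding at x*.
The binding rows give the dual system: 4·y_equipment + 3·y_stone = 37 and 1·y_equipment + 1·y_stone = 11.
→ y_equipment = 4 and y_stone = 7.
Reduced cost of walkways: c₃ − yᵀa₃ = 22.5 − (4·4 + 7·2) = 22.5 − 30 = -7.5.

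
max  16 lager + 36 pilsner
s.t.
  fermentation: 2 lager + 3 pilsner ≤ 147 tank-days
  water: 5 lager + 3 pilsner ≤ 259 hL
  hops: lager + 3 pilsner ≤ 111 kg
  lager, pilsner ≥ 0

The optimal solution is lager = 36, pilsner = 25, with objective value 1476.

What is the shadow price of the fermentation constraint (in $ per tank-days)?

Check each constraint at x*: fermentation 147/147 (tight); water 255/259 (slack 4); hops 111/111 (tight).
Slack constraints have shadow price 0 (complementary slackness).
The binding rows give the dual system: 2·y_fermentation + 1·y_hops = 16 and 3·y_fermentation + 3·y_hops = 36.
→ y_fermentation = 4 and y_hops = 8.
Shadow price of fermentation = 4.

4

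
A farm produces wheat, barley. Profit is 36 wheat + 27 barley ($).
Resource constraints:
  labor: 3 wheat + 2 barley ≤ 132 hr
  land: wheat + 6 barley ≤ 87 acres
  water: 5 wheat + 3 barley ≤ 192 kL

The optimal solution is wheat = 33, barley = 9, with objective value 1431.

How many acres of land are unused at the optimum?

land used = 1·33 + 6·9 = 87; slack = 87 − 87 = 0.

0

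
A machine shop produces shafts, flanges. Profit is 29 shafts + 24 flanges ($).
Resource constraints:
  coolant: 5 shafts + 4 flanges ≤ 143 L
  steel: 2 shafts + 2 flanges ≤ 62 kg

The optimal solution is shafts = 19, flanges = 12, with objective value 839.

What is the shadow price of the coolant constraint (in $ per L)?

5

At the optimum: coolant uses 143 of 143 (binding); steel uses 62 of 62 (binding).
Dual feasibility on the basic columns requires 5·y_coolant + 2·y_steel = 29, 4·y_coolant + 2·y_steel = 24.
→ y_coolant = 5 and y_steel = 2.
Shadow price of coolant = 5.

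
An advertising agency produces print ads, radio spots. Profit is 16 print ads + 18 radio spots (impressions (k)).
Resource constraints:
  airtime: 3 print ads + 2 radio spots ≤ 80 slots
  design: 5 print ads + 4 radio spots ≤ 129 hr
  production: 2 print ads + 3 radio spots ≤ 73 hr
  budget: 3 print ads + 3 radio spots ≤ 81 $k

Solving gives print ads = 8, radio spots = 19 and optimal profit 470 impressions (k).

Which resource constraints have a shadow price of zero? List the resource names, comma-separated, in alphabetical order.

airtime: 62/80 (slack 18)
design: 116/129 (slack 13)
production: 73/73 (binding)
budget: 81/81 (binding)
By complementary slackness, a constraint with positive slack has shadow price 0 → airtime, design.

airtime, design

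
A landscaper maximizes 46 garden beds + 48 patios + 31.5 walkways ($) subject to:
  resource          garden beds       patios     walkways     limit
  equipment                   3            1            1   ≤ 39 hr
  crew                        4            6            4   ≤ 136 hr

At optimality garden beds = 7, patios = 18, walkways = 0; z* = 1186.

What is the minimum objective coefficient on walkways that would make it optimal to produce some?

At the optimum: equipment uses 39 of 39 (binding); crew uses 136 of 136 (binding).
Dual feasibility on the basic columns requires 3·y_equipment + 4·y_crew = 46, 1·y_equipment + 6·y_crew = 48.
→ y_equipment = 6 and y_crew = 7.
walkways enters the basis when its profit ≥ yᵀa₃ = 6·1 + 7·4 = 34.

34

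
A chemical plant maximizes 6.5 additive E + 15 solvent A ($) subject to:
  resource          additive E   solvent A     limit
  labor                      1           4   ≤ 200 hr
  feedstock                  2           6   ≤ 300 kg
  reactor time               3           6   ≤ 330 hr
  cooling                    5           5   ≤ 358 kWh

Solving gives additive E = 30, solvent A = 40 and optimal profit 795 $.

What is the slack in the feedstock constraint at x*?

0

feedstock used = 2·30 + 6·40 = 300; slack = 300 − 300 = 0.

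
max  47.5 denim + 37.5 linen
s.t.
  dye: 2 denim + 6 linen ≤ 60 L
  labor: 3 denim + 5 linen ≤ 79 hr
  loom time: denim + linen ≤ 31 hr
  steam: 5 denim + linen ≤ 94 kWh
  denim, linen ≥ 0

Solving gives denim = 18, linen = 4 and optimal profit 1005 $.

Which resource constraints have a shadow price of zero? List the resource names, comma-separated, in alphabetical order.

dye: 60/60 (binding)
labor: 74/79 (slack 5)
loom time: 22/31 (slack 9)
steam: 94/94 (binding)
By complementary slackness, a constraint with positive slack has shadow price 0 → labor, loom time.

labor, loom time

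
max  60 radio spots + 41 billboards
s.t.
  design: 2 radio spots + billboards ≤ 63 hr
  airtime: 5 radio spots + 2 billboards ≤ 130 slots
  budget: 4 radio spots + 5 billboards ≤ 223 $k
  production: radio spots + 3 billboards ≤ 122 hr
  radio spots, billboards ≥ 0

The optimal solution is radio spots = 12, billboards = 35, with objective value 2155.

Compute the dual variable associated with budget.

5

Binding: airtime and budget. Non-binding: design (4 unused), production (5 unused).
Slack constraints have shadow price 0 (complementary slackness).
Dual feasibility on the basic columns requires 5·y_airtime + 4·y_budget = 60, 2·y_airtime + 5·y_budget = 41.
This yields shadow prices y_airtime = 8, y_budget = 5.
Shadow price of budget = 5.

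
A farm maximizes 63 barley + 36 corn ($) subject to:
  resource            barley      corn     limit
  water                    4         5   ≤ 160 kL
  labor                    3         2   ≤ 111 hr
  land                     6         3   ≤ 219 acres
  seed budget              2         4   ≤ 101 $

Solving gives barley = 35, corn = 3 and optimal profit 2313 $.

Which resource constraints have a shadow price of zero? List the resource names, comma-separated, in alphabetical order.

seed budget, water

water: 155/160 (slack 5)
labor: 111/111 (binding)
land: 219/219 (binding)
seed budget: 82/101 (slack 19)
By complementary slackness, a constraint with positive slack has shadow price 0 → seed budget, water.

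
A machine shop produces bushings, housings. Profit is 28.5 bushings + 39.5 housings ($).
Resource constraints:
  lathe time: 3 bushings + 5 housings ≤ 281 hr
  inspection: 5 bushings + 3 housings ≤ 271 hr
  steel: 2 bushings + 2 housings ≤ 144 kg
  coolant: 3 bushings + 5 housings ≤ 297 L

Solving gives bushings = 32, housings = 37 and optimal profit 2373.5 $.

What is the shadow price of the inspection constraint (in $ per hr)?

1.5

At the optimum: lathe time uses 281 of 281 (binding); inspection uses 271 of 271 (binding); steel uses 138 of 144 (slack = 6); coolant uses 281 of 297 (slack = 16).
By complementary slackness, y = 0 for the non-binding constraints.
The binding rows give the dual system: 3·y_lathe time + 5·y_inspection = 28.5 and 5·y_lathe time + 3·y_inspection = 39.5.
→ y_lathe time = 7 and y_inspection = 1.5.
Shadow price of inspection = 1.5.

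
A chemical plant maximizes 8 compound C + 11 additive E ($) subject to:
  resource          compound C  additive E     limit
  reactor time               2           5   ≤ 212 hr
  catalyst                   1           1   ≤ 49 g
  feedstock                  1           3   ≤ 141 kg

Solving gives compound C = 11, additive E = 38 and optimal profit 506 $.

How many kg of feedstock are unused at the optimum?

feedstock used = 1·11 + 3·38 = 125; slack = 141 − 125 = 16.

16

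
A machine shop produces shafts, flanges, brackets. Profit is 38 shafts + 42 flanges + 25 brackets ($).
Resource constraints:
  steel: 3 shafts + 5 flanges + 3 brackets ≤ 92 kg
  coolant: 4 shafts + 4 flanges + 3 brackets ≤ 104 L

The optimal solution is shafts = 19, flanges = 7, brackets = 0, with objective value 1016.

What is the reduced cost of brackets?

At the optimum: steel uses 92 of 92 (binding); coolant uses 104 of 104 (binding).
The binding rows give the dual system: 3·y_steel + 4·y_coolant = 38 and 5·y_steel + 4·y_coolant = 42.
This yields shadow prices y_steel = 2, y_coolant = 8.
Reduced cost of brackets: c₃ − yᵀa₃ = 25 − (2·3 + 8·3) = 25 − 30 = -5.

-5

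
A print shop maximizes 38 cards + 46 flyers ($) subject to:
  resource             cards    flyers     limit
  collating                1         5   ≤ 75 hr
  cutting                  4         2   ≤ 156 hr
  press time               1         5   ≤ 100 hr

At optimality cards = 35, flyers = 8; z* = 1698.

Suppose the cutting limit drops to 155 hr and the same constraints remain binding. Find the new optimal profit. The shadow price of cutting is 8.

1690

Δb = -1, so new z* = 1698 + (8)·(-1) = 1698 − 8 = 1690.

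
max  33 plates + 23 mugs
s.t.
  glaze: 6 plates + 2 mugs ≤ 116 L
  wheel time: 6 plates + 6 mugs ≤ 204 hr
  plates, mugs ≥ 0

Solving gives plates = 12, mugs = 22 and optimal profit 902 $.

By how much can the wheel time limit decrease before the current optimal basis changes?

88

Binding constraints: glaze, wheel time. The basis is B = [[6,2],[6,6]] with det 24.
Per unit decrease in wheel time, x* moves by d = (0.0833, -0.25).
The basis stays optimal until mugs reaches 0; allowable decrease = 88 hr.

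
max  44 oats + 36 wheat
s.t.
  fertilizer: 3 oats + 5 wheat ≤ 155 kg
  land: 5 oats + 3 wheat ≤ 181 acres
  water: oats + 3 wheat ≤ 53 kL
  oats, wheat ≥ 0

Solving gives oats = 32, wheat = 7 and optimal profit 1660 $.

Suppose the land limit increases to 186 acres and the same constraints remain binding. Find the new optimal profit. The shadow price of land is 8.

Δb = 5, so new z* = 1660 + (8)·(5) = 1660 + 40 = 1700.

1700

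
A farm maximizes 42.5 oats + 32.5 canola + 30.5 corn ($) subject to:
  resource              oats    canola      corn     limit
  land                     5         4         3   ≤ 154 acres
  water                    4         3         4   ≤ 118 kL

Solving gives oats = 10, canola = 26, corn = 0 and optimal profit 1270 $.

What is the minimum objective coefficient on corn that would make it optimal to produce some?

37.5

At the optimum: land uses 154 of 154 (binding); water uses 118 of 118 (binding).
The binding rows give the dual system: 5·y_land + 4·y_water = 42.5 and 4·y_land + 3·y_water = 32.5.
→ y_land = 2.5 and y_water = 7.5.
corn enters the basis when its profit ≥ yᵀa₃ = 2.5·3 + 7.5·4 = 37.5.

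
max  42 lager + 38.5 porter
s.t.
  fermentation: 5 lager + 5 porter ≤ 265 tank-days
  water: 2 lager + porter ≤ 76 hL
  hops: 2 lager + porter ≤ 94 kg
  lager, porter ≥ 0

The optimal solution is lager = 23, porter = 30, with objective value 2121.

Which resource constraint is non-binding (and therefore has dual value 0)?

fermentation: 265/265 (binding)
water: 76/76 (binding)
hops: 76/94 (slack 18)
By complementary slackness, a constraint with positive slack has shadow price 0 → hops.

hops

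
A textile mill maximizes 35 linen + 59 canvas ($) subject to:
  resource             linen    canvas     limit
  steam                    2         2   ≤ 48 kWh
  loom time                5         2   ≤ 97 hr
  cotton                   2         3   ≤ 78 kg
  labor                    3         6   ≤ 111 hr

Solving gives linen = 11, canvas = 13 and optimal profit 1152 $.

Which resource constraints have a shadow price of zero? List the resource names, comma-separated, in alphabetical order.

cotton, loom time

steam: 48/48 (binding)
loom time: 81/97 (slack 16)
cotton: 61/78 (slack 17)
labor: 111/111 (binding)
By complementary slackness, a constraint with positive slack has shadow price 0 → cotton, loom time.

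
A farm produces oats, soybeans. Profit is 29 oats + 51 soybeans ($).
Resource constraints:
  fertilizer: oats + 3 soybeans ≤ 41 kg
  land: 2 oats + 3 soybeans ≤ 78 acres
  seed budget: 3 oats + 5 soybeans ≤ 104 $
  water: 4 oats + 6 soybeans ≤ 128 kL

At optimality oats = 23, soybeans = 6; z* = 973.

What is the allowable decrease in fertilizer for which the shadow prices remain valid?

9

Binding constraints: fertilizer, water. The basis is B = [[1,3],[4,6]] with det -6.
Per unit decrease in fertilizer, x* moves by d = (1, -0.6667).
The basis stays optimal until soybeans reaches 0; allowable decrease = 9 kg.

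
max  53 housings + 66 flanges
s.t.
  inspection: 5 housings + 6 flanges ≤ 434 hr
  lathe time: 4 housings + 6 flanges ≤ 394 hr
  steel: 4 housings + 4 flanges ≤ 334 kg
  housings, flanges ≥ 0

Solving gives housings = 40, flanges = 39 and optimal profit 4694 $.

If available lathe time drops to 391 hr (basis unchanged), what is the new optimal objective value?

4688

Check each constraint at x*: inspection 434/434 (tight); lathe time 394/394 (tight); steel 316/334 (slack 18).
Slack constraints have shadow price 0 (complementary slackness).
The binding rows give the dual system: 5·y_inspection + 4·y_lathe time = 53 and 6·y_inspection + 6·y_lathe time = 66.
This yields shadow prices y_inspection = 9, y_lathe time = 2.
Δz = y_lathe time·Δb = 2 × (-3) = -6, so new z* = 4694 − 6 = 4688.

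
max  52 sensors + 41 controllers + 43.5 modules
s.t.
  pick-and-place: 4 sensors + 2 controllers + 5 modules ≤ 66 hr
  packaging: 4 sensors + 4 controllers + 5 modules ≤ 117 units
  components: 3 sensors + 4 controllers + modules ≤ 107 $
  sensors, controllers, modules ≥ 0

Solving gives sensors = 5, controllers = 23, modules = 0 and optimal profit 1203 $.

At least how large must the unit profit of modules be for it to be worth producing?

48.5

Check each constraint at x*: pick-and-place 66/66 (tight); packaging 112/117 (slack 5); components 107/107 (tight).
By complementary slackness, y = 0 for the non-binding constraint.
Dual feasibility on the basic columns requires 4·y_pick-and-place + 3·y_components = 52, 2·y_pick-and-place + 4·y_components = 41.
Solving: y_pick-and-place = 8.5, y_components = 6.
modules enters the basis when its profit ≥ yᵀa₃ = 8.5·5 + 6·1 = 48.5.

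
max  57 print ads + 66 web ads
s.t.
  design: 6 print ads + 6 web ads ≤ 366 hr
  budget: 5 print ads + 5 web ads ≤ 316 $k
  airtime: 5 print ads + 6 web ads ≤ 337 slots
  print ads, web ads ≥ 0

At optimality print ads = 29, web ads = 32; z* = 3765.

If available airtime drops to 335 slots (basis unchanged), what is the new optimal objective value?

3747

At the optimum: design uses 366 of 366 (binding); budget uses 305 of 316 (slack = 11); airtime uses 337 of 337 (binding).
By complementary slackness, y = 0 for the non-binding constraint.
From A_Bᵀ y = c: 6·y_design + 5·y_airtime = 57; 6·y_design + 6·y_airtime = 66.
This yields shadow prices y_design = 2, y_airtime = 9.
Δz = y_airtime·Δb = 9 × (-2) = -18, so new z* = 3765 − 18 = 3747.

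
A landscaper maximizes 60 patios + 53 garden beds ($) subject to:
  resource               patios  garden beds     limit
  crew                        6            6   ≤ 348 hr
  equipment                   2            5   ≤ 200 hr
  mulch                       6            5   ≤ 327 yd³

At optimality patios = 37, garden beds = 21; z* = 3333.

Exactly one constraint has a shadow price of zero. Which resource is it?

equipment

crew: 348/348 (binding)
equipment: 179/200 (slack 21)
mulch: 327/327 (binding)
By complementary slackness, a constraint with positive slack has shadow price 0 → equipment.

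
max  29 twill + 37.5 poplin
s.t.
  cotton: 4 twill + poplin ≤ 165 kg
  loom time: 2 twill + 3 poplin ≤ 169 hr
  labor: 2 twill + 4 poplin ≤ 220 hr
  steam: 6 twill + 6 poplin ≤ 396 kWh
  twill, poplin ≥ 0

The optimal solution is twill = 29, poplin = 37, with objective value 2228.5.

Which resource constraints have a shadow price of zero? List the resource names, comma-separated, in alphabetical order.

cotton, labor

cotton: 153/165 (slack 12)
loom time: 169/169 (binding)
labor: 206/220 (slack 14)
steam: 396/396 (binding)
By complementary slackness, a constraint with positive slack has shadow price 0 → cotton, labor.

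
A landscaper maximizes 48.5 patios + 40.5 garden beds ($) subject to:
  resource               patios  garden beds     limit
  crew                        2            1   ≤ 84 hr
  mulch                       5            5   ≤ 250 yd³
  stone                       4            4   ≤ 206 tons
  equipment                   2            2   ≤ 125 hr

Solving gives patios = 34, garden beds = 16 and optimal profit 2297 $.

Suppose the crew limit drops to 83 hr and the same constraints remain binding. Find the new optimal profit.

At the optimum: crew uses 84 of 84 (binding); mulch uses 250 of 250 (binding); stone uses 200 of 206 (slack = 6); equipment uses 100 of 125 (slack = 25).
Slack constraints have shadow price 0 (complementary slackness).
The binding rows give the dual system: 2·y_crew + 5·y_mulch = 48.5 and 1·y_crew + 5·y_mulch = 40.5.
This yields shadow prices y_crew = 8, y_mulch = 6.5.
Δz = y_crew·Δb = 8 × (-1) = -8, so new z* = 2297 − 8 = 2289.

2289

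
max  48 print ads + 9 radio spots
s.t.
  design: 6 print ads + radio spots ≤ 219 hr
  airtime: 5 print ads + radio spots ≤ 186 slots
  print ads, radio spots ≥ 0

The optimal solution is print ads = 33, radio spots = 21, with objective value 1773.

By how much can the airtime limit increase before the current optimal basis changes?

Binding constraints: design, airtime. The basis is B = [[6,1],[5,1]] with det 1.
Per unit increase in airtime, x* moves by d = (-1, 6).
The basis stays optimal until print ads reaches 0; allowable increase = 33 slots.

33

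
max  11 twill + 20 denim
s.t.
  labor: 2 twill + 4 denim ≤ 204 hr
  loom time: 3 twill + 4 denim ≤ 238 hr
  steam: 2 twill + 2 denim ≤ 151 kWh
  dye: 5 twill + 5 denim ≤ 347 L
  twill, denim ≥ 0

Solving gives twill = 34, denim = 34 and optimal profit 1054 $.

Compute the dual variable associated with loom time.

1

Binding: labor and loom time. Non-binding: steam (15 unused), dye (7 unused).
Slack constraints have shadow price 0 (complementary slackness).
From A_Bᵀ y = c: 2·y_labor + 3·y_loom time = 11; 4·y_labor + 4·y_loom time = 20.
Solving: y_labor = 4, y_loom time = 1.
Shadow price of loom time = 1.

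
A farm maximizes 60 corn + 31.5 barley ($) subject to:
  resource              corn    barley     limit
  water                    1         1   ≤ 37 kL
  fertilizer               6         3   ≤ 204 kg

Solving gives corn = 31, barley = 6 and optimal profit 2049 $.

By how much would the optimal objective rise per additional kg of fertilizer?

9.5

Check each constraint at x*: water 37/37 (tight); fertilizer 204/204 (tight).
The binding rows give the dual system: 1·y_water + 6·y_fertilizer = 60 and 1·y_water + 3·y_fertilizer = 31.5.
Solving: y_water = 3, y_fertilizer = 9.5.
Shadow price of fertilizer = 9.5.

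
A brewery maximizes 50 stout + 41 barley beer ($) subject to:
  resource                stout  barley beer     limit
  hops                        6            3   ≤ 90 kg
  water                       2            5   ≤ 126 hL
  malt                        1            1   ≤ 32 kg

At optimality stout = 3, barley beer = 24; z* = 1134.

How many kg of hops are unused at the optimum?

hops used = 6·3 + 3·24 = 90; slack = 90 − 90 = 0.

0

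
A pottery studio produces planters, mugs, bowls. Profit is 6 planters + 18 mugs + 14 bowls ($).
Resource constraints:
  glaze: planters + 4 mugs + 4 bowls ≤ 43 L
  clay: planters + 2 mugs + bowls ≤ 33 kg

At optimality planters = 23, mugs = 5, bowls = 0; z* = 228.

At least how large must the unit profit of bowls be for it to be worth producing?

15

At the optimum: glaze uses 43 of 43 (binding); clay uses 33 of 33 (binding).
The binding rows give the dual system: 1·y_glaze + 1·y_clay = 6 and 4·y_glaze + 2·y_clay = 18.
This yields shadow prices y_glaze = 3, y_clay = 3.
bowls enters the basis when its profit ≥ yᵀa₃ = 3·4 + 3·1 = 15.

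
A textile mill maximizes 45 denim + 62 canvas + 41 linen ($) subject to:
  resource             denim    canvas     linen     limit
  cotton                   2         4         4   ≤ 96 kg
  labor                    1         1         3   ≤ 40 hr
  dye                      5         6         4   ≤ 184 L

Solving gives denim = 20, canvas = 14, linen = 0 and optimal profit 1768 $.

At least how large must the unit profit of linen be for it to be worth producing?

At the optimum: cotton uses 96 of 96 (binding); labor uses 34 of 40 (slack = 6); dye uses 184 of 184 (binding).
By complementary slackness, y = 0 for the non-binding constraint.
From A_Bᵀ y = c: 2·y_cotton + 5·y_dye = 45; 4·y_cotton + 6·y_dye = 62.
This yields shadow prices y_cotton = 5, y_dye = 7.
linen enters the basis when its profit ≥ yᵀa₃ = 5·4 + 7·4 = 48.

48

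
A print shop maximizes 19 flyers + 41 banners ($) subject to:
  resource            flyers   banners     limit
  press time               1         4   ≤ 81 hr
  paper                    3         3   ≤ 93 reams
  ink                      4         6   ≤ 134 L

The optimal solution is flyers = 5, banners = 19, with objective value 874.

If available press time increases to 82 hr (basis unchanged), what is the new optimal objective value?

879

Binding: press time and ink. Non-binding: paper (21 unused).
Slack constraints have shadow price 0 (complementary slackness).
From A_Bᵀ y = c: 1·y_press time + 4·y_ink = 19; 4·y_press time + 6·y_ink = 41.
→ y_press time = 5 and y_ink = 3.5.
Δz = y_press time·Δb = 5 × (1) = 5, so new z* = 874 + 5 = 879.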